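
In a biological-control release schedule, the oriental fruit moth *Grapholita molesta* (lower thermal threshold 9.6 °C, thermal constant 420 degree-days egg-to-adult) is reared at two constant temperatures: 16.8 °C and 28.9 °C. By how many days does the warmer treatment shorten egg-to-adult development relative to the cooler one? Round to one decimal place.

36.6 days

At 16.8 °C: 420 / (16.8 − 9.6) = 420 / 7.2 = 58.333 d.
At 28.9 °C: 420 / (28.9 − 9.6) = 420 / 19.3 = 21.762 d.
Difference = |58.333 − 21.762| = 36.572 ≈ 36.6 days.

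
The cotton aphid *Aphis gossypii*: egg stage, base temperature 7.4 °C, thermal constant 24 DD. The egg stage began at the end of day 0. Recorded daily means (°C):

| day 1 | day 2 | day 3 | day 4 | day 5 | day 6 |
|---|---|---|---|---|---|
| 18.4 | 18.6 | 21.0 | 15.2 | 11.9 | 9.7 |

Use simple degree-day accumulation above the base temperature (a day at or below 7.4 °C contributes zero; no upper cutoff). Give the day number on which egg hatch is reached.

day 3

Daily DD above 7.4 °C: 11.0, 11.2, 13.6, 7.8, 4.5, 2.3.
Cumulative: 11.0, 22.2, 35.8, 43.6, 48.1, 50.4.
The total first reaches 24 DD on day 3.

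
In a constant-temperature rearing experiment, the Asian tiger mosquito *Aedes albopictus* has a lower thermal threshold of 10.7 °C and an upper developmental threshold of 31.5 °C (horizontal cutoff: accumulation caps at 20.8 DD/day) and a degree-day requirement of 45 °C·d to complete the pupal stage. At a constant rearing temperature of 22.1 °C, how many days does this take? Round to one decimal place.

Daily accumulation = 22.1 − 10.7 = 11.4 DD/day.
Duration = 45 / 11.4 = 3.947 ≈ 3.9 days.

3.9 days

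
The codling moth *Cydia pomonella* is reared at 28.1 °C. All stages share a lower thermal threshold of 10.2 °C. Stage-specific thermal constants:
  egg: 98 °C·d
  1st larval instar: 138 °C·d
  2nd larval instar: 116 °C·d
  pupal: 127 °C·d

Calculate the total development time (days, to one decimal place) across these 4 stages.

Daily accumulation at 28.1 °C = 28.1 − 10.2 = 17.9 DD/day.
Total K = 98 + 138 + 116 + 127 = 479 DD.
Total duration = 479 / 17.9 = 26.760 ≈ 26.8 days.

26.8 days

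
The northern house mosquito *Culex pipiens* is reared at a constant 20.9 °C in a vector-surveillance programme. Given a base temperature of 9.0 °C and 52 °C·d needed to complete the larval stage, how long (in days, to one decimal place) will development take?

4.4 days

Daily accumulation = 20.9 − 9.0 = 11.9 DD/day.
Duration = 52 / 11.9 = 4.370 ≈ 4.4 days.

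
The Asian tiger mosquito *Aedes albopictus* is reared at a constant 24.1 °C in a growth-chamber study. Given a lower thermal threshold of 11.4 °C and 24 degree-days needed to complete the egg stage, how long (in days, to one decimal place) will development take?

1.9 days

Daily accumulation = 24.1 − 11.4 = 12.7 DD/day.
Duration = 24 / 12.7 = 1.890 ≈ 1.9 days.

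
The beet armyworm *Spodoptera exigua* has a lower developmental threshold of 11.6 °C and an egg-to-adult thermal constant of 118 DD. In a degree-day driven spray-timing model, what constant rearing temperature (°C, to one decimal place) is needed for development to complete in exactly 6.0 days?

31.3 °C

Required daily accumulation = 118 / 6.0 = 19.667 DD/day.
T = T_base + 19.667 = 11.6 + 19.667 = 31.267 ≈ 31.3 °C.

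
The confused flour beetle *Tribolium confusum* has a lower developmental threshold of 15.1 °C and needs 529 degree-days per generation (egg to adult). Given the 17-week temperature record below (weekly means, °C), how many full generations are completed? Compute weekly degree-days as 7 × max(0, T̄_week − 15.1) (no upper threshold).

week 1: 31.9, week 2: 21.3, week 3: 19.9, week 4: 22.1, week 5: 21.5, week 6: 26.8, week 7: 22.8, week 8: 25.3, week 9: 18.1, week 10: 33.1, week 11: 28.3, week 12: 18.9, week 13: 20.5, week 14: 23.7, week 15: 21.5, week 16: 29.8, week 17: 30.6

Weekly DD (7 × max(0, T̄ − 15.1)): 117.6, 43.4, 33.6, 49.0, 44.8, 81.9, 53.9, 71.4, 21.0, 126.0, 92.4, 26.6, 37.8, 60.2, 44.8, 102.9, 108.5.
Season total = 1115.8 DD.
Complete generations = ⌊1115.8 / 529⌋ = 2.

2 generations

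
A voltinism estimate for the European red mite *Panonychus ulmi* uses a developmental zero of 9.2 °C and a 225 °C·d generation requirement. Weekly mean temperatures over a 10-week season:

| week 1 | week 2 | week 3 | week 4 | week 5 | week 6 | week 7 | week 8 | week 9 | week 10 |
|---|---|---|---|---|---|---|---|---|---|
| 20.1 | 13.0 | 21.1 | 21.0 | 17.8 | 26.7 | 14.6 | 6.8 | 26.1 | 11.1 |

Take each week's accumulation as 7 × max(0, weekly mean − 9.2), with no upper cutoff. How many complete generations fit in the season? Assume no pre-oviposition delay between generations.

2 generations

Weekly DD (7 × max(0, T̄ − 9.2)): 76.3, 26.6, 83.3, 82.6, 60.2, 122.5, 37.8, 0.0, 118.3, 13.3.
Season total = 620.9 DD.
Complete generations = ⌊620.9 / 225⌋ = 2.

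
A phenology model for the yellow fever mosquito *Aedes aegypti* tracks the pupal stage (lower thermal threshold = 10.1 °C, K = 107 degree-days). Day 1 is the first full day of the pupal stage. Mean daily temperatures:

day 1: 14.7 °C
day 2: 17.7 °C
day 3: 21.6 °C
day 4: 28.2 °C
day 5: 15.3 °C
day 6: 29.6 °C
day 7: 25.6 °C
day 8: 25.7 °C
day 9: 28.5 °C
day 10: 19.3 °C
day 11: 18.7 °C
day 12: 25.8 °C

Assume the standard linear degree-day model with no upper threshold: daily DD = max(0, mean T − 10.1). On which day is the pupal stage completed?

Daily DD above 10.1 °C: 4.6, 7.6, 11.5, 18.1, 5.2, 19.5, 15.5, 15.6, 18.4, 9.2, 8.6, 15.7.
Cumulative: 4.6, 12.2, 23.7, 41.8, 47.0, 66.5, 82.0, 97.6, 116.0, 125.2, 133.8, 149.5.
The total first reaches 107 DD on day 9.

day 9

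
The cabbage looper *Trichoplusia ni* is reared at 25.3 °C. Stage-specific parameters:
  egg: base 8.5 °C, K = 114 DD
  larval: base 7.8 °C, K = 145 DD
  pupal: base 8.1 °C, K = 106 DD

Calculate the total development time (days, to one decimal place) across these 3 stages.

egg: 114 / (25.3 − 8.5) = 114 / 16.8 = 6.786 d.
larval: 145 / (25.3 − 7.8) = 145 / 17.5 = 8.286 d.
pupal: 106 / (25.3 − 8.1) = 106 / 17.2 = 6.163 d.
Sum = 21.234 ≈ 21.2 days.

21.2 days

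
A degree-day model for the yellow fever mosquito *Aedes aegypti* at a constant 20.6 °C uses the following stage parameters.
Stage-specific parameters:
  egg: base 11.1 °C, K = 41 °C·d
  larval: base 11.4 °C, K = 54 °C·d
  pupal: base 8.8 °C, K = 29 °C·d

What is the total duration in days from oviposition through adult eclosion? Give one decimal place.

egg: 41 / (20.6 − 11.1) = 41 / 9.5 = 4.316 d.
larval: 54 / (20.6 − 11.4) = 54 / 9.2 = 5.870 d.
pupal: 29 / (20.6 − 8.8) = 29 / 11.8 = 2.458 d.
Sum = 12.643 ≈ 12.6 days.

12.6 days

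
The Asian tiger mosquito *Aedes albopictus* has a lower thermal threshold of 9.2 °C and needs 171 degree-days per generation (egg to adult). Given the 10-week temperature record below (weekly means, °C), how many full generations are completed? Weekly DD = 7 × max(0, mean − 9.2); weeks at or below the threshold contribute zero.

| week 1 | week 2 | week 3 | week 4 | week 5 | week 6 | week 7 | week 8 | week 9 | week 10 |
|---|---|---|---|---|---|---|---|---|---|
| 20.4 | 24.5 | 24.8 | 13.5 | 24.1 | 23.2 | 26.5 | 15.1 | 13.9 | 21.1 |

Weekly DD (7 × max(0, T̄ − 9.2)): 78.4, 107.1, 109.2, 30.1, 104.3, 98.0, 121.1, 41.3, 32.9, 83.3.
Season total = 805.7 DD.
Complete generations = ⌊805.7 / 171⌋ = 4.

4 generations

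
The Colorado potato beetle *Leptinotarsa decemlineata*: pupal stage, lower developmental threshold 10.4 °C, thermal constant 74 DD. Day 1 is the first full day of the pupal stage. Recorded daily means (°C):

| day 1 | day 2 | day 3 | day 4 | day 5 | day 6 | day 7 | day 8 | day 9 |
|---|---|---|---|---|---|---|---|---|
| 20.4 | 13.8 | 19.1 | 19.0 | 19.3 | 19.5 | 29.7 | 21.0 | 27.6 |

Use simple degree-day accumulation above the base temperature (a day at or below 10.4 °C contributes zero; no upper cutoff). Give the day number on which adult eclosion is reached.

day 8

Daily DD above 10.4 °C: 10.0, 3.4, 8.7, 8.6, 8.9, 9.1, 19.3, 10.6, 17.2.
Cumulative: 10.0, 13.4, 22.1, 30.7, 39.6, 48.7, 68.0, 78.6, 95.8.
The total first reaches 74 DD on day 8.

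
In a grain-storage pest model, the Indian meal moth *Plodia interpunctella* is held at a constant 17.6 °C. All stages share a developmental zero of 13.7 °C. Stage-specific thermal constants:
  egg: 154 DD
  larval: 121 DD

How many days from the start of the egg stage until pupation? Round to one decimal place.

70.5 days

Daily accumulation at 17.6 °C = 17.6 − 13.7 = 3.9 DD/day.
Total K = 154 + 121 = 275 DD.
Total duration = 275 / 3.9 = 70.513 ≈ 70.5 days.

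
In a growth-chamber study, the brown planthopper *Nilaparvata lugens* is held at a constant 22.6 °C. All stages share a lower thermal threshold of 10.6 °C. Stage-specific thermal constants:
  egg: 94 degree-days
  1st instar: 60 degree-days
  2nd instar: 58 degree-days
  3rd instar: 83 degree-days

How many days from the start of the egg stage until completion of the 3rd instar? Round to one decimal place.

24.6 days

Daily accumulation at 22.6 °C = 22.6 − 10.6 = 12.0 DD/day.
Total K = 94 + 60 + 58 + 83 = 295 DD.
Total duration = 295 / 12.0 = 24.583 ≈ 24.6 days.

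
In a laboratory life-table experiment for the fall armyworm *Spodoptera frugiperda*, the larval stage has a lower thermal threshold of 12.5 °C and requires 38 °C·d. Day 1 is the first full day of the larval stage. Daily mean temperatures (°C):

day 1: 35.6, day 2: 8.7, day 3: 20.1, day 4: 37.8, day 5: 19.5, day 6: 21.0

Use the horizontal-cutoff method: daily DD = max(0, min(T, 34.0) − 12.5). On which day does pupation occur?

day 4

Daily DD above 12.5 °C (capped at 21.5): 21.5, 0.0, 7.6, 21.5, 7.0, 8.5.
Cumulative: 21.5, 21.5, 29.1, 50.6, 57.6, 66.1.
The total first reaches 38 DD on day 4.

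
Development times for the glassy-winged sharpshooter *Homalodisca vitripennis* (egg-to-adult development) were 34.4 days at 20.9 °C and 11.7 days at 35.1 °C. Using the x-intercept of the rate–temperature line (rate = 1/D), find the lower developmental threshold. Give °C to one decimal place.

Equal thermal constants: D₁(T₁ − T_b) = D₂(T₂ − T_b).
34.4·(20.9 − T_b) = 11.7·(35.1 − T_b)
T_b = (34.4·20.9 − 11.7·35.1) / (34.4 − 11.7) = 308.29 / 22.7 = 13.581 °C ≈ 13.6 °C.

13.6 °C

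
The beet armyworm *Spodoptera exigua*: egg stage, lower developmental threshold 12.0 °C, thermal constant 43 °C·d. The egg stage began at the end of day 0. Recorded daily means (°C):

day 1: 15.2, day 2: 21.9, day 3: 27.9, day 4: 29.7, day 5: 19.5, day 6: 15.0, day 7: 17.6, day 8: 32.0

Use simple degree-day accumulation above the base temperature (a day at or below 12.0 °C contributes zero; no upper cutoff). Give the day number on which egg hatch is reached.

Daily DD above 12.0 °C: 3.2, 9.9, 15.9, 17.7, 7.5, 3.0, 5.6, 20.0.
Cumulative: 3.2, 13.1, 29.0, 46.7, 54.2, 57.2, 62.8, 82.8.
The total first reaches 43 DD on day 4.

day 4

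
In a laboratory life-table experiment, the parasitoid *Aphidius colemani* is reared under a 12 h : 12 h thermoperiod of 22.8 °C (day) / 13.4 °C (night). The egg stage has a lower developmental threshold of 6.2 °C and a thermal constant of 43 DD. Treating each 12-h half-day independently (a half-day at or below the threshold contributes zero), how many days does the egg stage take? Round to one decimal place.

3.6 days

Day half: max(0, 22.8 − 6.2) × 0.5 = 16.6 × 0.5 = 8.30 DD.
Night half: max(0, 13.4 − 6.2) × 0.5 = 7.2 × 0.5 = 3.60 DD.
Per 24 h: 11.90 DD/day.
Duration = 43 / 11.90 = 3.613 ≈ 3.6 days.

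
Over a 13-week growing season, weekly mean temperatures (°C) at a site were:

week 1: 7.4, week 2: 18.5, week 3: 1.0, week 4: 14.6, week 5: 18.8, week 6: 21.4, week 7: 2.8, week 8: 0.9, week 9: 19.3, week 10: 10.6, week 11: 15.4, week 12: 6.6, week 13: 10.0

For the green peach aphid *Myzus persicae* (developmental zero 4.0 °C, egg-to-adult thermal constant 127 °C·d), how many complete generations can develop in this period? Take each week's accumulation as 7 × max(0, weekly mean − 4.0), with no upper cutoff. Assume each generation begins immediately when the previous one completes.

Weekly DD (7 × max(0, T̄ − 4.0)): 23.8, 101.5, 0.0, 74.2, 103.6, 121.8, 0.0, 0.0, 107.1, 46.2, 79.8, 18.2, 42.0.
Season total = 718.2 DD.
Complete generations = ⌊718.2 / 127⌋ = 5.

5 generations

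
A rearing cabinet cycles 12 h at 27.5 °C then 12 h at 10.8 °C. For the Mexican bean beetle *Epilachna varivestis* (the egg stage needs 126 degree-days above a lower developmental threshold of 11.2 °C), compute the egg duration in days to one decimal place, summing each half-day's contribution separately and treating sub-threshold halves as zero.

Day half: max(0, 27.5 − 11.2) × 0.5 = 16.3 × 0.5 = 8.15 DD.
Night half: max(0, 10.8 − 11.2) × 0.5 = 0.0 × 0.5 = 0.00 DD.
Per 24 h: 8.15 DD/day.
Duration = 126 / 8.15 = 15.460 ≈ 15.5 days.

15.5 days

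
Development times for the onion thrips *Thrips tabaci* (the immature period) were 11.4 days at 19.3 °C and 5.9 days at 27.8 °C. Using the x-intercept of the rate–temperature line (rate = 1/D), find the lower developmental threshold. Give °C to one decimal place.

10.2 °C

Linear rate model ⇒ the product D·(T − T_b) is constant across temperatures.
11.4·(19.3 − T_b) = 5.9·(27.8 − T_b)
T_b = (11.4·19.3 − 5.9·27.8) / (11.4 − 5.9) = 56.00 / 5.5 = 10.182 °C ≈ 10.2 °C.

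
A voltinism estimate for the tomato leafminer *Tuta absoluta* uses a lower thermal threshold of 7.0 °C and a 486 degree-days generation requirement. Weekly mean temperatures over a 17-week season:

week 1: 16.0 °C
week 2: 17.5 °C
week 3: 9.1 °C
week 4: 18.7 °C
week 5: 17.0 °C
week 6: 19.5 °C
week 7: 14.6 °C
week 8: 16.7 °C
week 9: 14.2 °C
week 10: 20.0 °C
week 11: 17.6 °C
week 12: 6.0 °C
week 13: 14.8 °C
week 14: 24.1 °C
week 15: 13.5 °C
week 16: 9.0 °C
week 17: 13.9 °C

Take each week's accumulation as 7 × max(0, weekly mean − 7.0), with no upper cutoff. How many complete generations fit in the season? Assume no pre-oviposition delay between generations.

Weekly DD (7 × max(0, T̄ − 7.0)): 63.0, 73.5, 14.7, 81.9, 70.0, 87.5, 53.2, 67.9, 50.4, 91.0, 74.2, 0.0, 54.6, 119.7, 45.5, 14.0, 48.3.
Season total = 1009.4 DD.
Complete generations = ⌊1009.4 / 486⌋ = 2.

2 generations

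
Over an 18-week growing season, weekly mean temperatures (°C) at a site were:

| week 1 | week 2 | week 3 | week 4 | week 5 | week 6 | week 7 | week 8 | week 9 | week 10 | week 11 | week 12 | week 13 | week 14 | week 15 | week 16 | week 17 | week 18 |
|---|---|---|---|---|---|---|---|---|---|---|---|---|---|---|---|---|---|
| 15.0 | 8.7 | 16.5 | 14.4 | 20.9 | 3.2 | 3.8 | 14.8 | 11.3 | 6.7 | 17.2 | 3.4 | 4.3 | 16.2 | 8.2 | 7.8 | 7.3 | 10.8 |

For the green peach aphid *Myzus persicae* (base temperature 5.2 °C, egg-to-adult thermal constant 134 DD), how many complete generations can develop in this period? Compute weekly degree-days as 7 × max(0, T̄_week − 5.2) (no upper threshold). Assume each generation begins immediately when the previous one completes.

Weekly DD (7 × max(0, T̄ − 5.2)): 68.6, 24.5, 79.1, 64.4, 109.9, 0.0, 0.0, 67.2, 42.7, 10.5, 84.0, 0.0, 0.0, 77.0, 21.0, 18.2, 14.7, 39.2.
Season total = 721.0 DD.
Complete generations = ⌊721.0 / 134⌋ = 5.

5 generations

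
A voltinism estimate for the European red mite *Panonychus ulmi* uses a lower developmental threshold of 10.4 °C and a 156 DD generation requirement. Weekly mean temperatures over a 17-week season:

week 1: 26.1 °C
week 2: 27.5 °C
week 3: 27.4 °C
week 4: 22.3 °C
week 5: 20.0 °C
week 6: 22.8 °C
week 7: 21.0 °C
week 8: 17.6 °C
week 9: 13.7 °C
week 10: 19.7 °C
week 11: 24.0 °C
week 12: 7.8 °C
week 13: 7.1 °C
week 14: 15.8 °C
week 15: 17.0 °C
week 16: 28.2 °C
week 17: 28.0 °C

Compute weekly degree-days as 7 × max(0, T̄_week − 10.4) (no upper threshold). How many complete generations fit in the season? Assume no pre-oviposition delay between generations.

7 generations

Weekly DD (7 × max(0, T̄ − 10.4)): 109.9, 119.7, 119.0, 83.3, 67.2, 86.8, 74.2, 50.4, 23.1, 65.1, 95.2, 0.0, 0.0, 37.8, 46.2, 124.6, 123.2.
Season total = 1225.7 DD.
Complete generations = ⌊1225.7 / 156⌋ = 7.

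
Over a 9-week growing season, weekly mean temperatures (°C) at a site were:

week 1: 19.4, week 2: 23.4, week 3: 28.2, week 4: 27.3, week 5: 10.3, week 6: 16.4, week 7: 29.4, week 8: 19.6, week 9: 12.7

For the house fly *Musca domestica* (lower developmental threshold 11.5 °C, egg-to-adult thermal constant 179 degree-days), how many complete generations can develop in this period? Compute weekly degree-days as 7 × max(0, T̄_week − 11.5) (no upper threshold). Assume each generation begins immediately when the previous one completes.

3 generations

Weekly DD (7 × max(0, T̄ − 11.5)): 55.3, 83.3, 116.9, 110.6, 0.0, 34.3, 125.3, 56.7, 8.4.
Season total = 590.8 DD.
Complete generations = ⌊590.8 / 179⌋ = 3.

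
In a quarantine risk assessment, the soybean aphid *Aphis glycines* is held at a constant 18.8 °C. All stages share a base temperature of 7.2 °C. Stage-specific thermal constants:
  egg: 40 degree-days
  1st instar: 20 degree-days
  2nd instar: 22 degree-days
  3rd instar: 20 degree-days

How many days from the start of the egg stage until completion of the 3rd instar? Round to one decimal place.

8.8 days

Daily accumulation at 18.8 °C = 18.8 − 7.2 = 11.6 DD/day.
Total K = 40 + 20 + 22 + 20 = 102 DD.
Total duration = 102 / 11.6 = 8.793 ≈ 8.8 days.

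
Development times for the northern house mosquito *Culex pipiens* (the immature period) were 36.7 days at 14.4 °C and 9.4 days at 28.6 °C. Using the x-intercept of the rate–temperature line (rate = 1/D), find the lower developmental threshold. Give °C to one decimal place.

9.5 °C

Under the model K = D·(T − T_b), so D₁·(T₁ − T_b) = D₂·(T₂ − T_b).
36.7·(14.4 − T_b) = 9.4·(28.6 − T_b)
T_b = (36.7·14.4 − 9.4·28.6) / (36.7 − 9.4) = 259.64 / 27.3 = 9.511 °C ≈ 9.5 °C.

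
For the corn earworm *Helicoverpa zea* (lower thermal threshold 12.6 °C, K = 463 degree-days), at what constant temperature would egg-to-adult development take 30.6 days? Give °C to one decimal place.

Required daily accumulation = 463 / 30.6 = 15.131 DD/day.
T = T_base + 15.131 = 12.6 + 15.131 = 27.731 ≈ 27.7 °C.

27.7 °C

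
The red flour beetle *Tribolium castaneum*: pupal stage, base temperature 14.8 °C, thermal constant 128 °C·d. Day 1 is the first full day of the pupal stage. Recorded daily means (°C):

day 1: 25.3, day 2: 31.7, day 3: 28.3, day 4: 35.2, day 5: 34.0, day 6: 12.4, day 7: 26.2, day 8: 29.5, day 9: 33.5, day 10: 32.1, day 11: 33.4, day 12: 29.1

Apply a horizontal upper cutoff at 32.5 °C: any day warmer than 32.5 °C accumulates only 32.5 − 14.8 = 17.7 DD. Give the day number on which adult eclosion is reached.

day 10

Daily DD above 14.8 °C (capped at 17.7): 10.5, 16.9, 13.5, 17.7, 17.7, 0.0, 11.4, 14.7, 17.7, 17.3, 17.7, 14.3.
Cumulative: 10.5, 27.4, 40.9, 58.6, 76.3, 76.3, 87.7, 102.4, 120.1, 137.4, 155.1, 169.4.
The total first reaches 128 DD on day 10.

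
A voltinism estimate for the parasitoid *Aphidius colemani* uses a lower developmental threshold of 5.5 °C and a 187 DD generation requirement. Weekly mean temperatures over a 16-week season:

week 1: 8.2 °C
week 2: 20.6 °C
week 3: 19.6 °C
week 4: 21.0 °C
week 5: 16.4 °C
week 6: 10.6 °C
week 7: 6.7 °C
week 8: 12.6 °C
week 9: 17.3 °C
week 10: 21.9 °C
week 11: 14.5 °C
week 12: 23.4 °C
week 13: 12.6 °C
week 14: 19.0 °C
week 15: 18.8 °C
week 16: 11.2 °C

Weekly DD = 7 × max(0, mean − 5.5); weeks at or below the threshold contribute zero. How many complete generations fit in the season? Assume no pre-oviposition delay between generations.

6 generations

Weekly DD (7 × max(0, T̄ − 5.5)): 18.9, 105.7, 98.7, 108.5, 76.3, 35.7, 8.4, 49.7, 82.6, 114.8, 63.0, 125.3, 49.7, 94.5, 93.1, 39.9.
Season total = 1164.8 DD.
Complete generations = ⌊1164.8 / 187⌋ = 6.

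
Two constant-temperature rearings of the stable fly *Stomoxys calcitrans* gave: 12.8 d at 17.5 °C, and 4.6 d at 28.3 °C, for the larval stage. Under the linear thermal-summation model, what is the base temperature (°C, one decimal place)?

Under the model K = D·(T − T_b), so D₁·(T₁ − T_b) = D₂·(T₂ − T_b).
12.8·(17.5 − T_b) = 4.6·(28.3 − T_b)
T_b = (12.8·17.5 − 4.6·28.3) / (12.8 − 4.6) = 93.82 / 8.2 = 11.441 °C ≈ 11.4 °C.

11.4 °C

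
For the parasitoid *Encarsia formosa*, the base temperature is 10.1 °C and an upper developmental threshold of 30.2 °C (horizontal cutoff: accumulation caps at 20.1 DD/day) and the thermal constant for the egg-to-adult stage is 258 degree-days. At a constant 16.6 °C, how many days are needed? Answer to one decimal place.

Daily accumulation = 16.6 − 10.1 = 6.5 DD/day.
Duration = 258 / 6.5 = 39.692 ≈ 39.7 days.

39.7 days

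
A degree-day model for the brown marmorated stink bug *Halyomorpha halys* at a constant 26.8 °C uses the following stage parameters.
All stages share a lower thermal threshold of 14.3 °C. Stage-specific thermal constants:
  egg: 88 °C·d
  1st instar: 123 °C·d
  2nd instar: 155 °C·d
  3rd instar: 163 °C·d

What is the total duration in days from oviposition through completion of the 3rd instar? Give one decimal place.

42.3 days

Daily accumulation at 26.8 °C = 26.8 − 14.3 = 12.5 DD/day.
Total K = 88 + 123 + 155 + 163 = 529 DD.
Total duration = 529 / 12.5 = 42.320 ≈ 42.3 days.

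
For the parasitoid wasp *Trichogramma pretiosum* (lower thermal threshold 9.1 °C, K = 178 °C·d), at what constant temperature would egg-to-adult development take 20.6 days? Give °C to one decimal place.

17.7 °C

Required daily accumulation = 178 / 20.6 = 8.641 DD/day.
T = T_base + 8.641 = 9.1 + 8.641 = 17.741 ≈ 17.7 °C.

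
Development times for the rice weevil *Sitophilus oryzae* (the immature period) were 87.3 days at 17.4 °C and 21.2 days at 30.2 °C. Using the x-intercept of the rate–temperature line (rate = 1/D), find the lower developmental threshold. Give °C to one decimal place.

Under the model K = D·(T − T_b), so D₁·(T₁ − T_b) = D₂·(T₂ − T_b).
87.3·(17.4 − T_b) = 21.2·(30.2 − T_b)
T_b = (87.3·17.4 − 21.2·30.2) / (87.3 − 21.2) = 878.78 / 66.1 = 13.295 °C ≈ 13.3 °C.

13.3 °C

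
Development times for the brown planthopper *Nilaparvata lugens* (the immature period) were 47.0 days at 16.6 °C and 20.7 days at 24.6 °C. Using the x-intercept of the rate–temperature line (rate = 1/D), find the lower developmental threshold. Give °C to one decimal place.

Equal thermal constants: D₁(T₁ − T_b) = D₂(T₂ − T_b).
47.0·(16.6 − T_b) = 20.7·(24.6 − T_b)
T_b = (47.0·16.6 − 20.7·24.6) / (47.0 − 20.7) = 270.98 / 26.3 = 10.303 °C ≈ 10.3 °C.

10.3 °C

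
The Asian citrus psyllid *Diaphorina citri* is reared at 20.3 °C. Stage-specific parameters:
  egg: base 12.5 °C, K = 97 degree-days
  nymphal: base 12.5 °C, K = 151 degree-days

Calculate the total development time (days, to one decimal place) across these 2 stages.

egg: 97 / (20.3 − 12.5) = 97 / 7.8 = 12.436 d.
nymphal: 151 / (20.3 − 12.5) = 151 / 7.8 = 19.359 d.
Sum = 31.795 ≈ 31.8 days.

31.8 days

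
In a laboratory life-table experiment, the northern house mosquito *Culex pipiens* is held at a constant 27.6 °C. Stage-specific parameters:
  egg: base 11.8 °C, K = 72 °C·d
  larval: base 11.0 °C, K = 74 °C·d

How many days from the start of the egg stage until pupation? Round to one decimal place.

9.0 days

egg: 72 / (27.6 − 11.8) = 72 / 15.8 = 4.557 d.
larval: 74 / (27.6 − 11.0) = 74 / 16.6 = 4.458 d.
Sum = 9.015 ≈ 9.0 days.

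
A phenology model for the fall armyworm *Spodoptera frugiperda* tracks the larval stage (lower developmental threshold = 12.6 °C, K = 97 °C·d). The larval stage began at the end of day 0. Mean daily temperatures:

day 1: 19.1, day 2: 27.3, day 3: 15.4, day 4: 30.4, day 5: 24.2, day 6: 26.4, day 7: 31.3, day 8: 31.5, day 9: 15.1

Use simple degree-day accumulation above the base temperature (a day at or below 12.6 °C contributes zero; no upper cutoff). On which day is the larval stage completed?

Daily DD above 12.6 °C: 6.5, 14.7, 2.8, 17.8, 11.6, 13.8, 18.7, 18.9, 2.5.
Cumulative: 6.5, 21.2, 24.0, 41.8, 53.4, 67.2, 85.9, 104.8, 107.3.
The total first reaches 97 DD on day 8.

day 8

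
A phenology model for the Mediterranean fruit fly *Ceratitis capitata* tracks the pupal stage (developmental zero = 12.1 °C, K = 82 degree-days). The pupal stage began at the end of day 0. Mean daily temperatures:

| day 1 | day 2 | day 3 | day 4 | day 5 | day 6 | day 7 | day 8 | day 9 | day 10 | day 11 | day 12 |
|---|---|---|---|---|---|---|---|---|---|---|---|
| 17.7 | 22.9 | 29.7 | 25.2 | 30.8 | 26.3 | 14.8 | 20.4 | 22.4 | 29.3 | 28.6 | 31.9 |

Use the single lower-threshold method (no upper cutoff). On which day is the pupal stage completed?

Daily DD above 12.1 °C: 5.6, 10.8, 17.6, 13.1, 18.7, 14.2, 2.7, 8.3, 10.3, 17.2, 16.5, 19.8.
Cumulative: 5.6, 16.4, 34.0, 47.1, 65.8, 80.0, 82.7, 91.0, 101.3, 118.5, 135.0, 154.8.
The total first reaches 82 DD on day 7.

day 7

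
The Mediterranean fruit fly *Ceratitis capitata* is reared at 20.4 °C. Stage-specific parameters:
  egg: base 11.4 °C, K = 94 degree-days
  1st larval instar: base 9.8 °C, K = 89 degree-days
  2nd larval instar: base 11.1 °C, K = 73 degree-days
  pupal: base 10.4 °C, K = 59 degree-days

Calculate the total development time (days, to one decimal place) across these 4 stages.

egg: 94 / (20.4 − 11.4) = 94 / 9.0 = 10.444 d.
1st larval instar: 89 / (20.4 − 9.8) = 89 / 10.6 = 8.396 d.
2nd larval instar: 73 / (20.4 − 11.1) = 73 / 9.3 = 7.849 d.
pupal: 59 / (20.4 − 10.4) = 59 / 10.0 = 5.900 d.
Sum = 32.590 ≈ 32.6 days.

32.6 days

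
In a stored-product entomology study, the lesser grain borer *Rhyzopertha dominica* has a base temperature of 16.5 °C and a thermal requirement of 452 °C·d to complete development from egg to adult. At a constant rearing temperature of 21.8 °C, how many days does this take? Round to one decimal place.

85.3 days

Daily accumulation = 21.8 − 16.5 = 5.3 DD/day.
Duration = 452 / 5.3 = 85.283 ≈ 85.3 days.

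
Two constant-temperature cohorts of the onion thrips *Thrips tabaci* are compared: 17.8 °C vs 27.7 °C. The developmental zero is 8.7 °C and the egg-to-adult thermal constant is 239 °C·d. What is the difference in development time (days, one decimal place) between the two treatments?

13.7 days

At 17.8 °C: 239 / (17.8 − 8.7) = 239 / 9.1 = 26.264 d.
At 27.7 °C: 239 / (27.7 − 8.7) = 239 / 19.0 = 12.579 d.
Difference = |26.264 − 12.579| = 13.685 ≈ 13.7 days.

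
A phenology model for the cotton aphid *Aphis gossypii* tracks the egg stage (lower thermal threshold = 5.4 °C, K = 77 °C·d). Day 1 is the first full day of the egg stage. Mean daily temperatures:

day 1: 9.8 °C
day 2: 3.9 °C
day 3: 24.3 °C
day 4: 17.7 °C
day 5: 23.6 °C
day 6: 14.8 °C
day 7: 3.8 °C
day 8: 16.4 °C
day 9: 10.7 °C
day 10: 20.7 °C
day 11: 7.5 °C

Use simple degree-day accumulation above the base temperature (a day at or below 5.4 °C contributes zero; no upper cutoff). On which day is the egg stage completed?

day 9

Daily DD above 5.4 °C: 4.4, 0.0, 18.9, 12.3, 18.2, 9.4, 0.0, 11.0, 5.3, 15.3, 2.1.
Cumulative: 4.4, 4.4, 23.3, 35.6, 53.8, 63.2, 63.2, 74.2, 79.5, 94.8, 96.9.
The total first reaches 77 DD on day 9.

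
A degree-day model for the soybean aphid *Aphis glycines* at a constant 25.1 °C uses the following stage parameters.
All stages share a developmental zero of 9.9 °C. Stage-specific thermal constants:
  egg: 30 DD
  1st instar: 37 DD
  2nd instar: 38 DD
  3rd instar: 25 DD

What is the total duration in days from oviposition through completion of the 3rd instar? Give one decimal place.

8.6 days

Daily accumulation at 25.1 °C = 25.1 − 9.9 = 15.2 DD/day.
Total K = 30 + 37 + 38 + 25 = 130 DD.
Total duration = 130 / 15.2 = 8.553 ≈ 8.6 days.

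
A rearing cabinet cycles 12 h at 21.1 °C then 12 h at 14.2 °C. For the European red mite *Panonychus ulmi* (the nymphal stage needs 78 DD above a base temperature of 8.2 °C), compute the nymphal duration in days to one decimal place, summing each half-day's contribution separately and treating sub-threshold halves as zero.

8.3 days

Day half: max(0, 21.1 − 8.2) × 0.5 = 12.9 × 0.5 = 6.45 DD.
Night half: max(0, 14.2 − 8.2) × 0.5 = 6.0 × 0.5 = 3.00 DD.
Per 24 h: 9.45 DD/day.
Duration = 78 / 9.45 = 8.254 ≈ 8.3 days.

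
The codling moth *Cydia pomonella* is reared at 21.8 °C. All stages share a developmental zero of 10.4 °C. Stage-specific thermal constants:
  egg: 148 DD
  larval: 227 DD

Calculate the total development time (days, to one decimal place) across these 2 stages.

Daily accumulation at 21.8 °C = 21.8 − 10.4 = 11.4 DD/day.
Total K = 148 + 227 = 375 DD.
Total duration = 375 / 11.4 = 32.895 ≈ 32.9 days.

32.9 days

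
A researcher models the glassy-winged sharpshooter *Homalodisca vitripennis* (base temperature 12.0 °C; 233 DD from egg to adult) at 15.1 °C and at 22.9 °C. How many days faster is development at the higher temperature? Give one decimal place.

53.8 days

At 15.1 °C: 233 / (15.1 − 12.0) = 233 / 3.1 = 75.161 d.
At 22.9 °C: 233 / (22.9 − 12.0) = 233 / 10.9 = 21.376 d.
Difference = |75.161 − 21.376| = 53.785 ≈ 53.8 days.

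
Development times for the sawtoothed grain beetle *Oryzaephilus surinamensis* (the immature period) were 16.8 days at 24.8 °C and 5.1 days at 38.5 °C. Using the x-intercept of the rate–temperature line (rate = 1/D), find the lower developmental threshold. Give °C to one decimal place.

18.8 °C

Equal thermal constants: D₁(T₁ − T_b) = D₂(T₂ − T_b).
16.8·(24.8 − T_b) = 5.1·(38.5 − T_b)
T_b = (16.8·24.8 − 5.1·38.5) / (16.8 − 5.1) = 220.29 / 11.7 = 18.828 °C ≈ 18.8 °C.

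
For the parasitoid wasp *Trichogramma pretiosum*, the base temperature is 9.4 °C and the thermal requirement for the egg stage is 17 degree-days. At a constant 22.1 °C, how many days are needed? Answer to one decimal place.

Daily accumulation = 22.1 − 9.4 = 12.7 DD/day.
Duration = 17 / 12.7 = 1.339 ≈ 1.3 days.

1.3 days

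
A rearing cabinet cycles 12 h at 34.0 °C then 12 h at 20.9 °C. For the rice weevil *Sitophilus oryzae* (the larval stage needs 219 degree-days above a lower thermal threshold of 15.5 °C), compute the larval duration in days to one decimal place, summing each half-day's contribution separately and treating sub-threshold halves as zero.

18.3 days

Day half: max(0, 34.0 − 15.5) × 0.5 = 18.5 × 0.5 = 9.25 DD.
Night half: max(0, 20.9 − 15.5) × 0.5 = 5.4 × 0.5 = 2.70 DD.
Per 24 h: 11.95 DD/day.
Duration = 219 / 11.95 = 18.326 ≈ 18.3 days.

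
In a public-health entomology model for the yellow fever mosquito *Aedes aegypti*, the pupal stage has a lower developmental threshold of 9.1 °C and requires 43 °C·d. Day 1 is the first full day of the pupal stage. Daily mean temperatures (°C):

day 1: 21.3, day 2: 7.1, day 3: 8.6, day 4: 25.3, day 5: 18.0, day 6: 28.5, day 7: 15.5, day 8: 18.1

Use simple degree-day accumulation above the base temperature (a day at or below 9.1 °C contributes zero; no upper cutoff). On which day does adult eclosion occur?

day 6

Daily DD above 9.1 °C: 12.2, 0.0, 0.0, 16.2, 8.9, 19.4, 6.4, 9.0.
Cumulative: 12.2, 12.2, 12.2, 28.4, 37.3, 56.7, 63.1, 72.1.
The total first reaches 43 DD on day 6.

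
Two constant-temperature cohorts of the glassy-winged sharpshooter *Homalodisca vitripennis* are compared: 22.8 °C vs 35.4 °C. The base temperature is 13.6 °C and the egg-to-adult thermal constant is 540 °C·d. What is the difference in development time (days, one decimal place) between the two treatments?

33.9 days

At 22.8 °C: 540 / (22.8 − 13.6) = 540 / 9.2 = 58.696 d.
At 35.4 °C: 540 / (35.4 − 13.6) = 540 / 21.8 = 24.771 d.
Difference = |58.696 − 24.771| = 33.925 ≈ 33.9 days.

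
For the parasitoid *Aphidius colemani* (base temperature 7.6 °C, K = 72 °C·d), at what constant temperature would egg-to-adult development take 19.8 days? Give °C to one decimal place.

Required daily accumulation = 72 / 19.8 = 3.636 DD/day.
T = T_base + 3.636 = 7.6 + 3.636 = 11.236 ≈ 11.2 °C.

11.2 °C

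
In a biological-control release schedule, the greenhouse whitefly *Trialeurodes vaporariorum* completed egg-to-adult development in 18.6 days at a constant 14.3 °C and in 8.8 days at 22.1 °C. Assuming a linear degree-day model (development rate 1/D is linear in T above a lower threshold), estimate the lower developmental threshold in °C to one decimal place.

Linear rate model ⇒ the product D·(T − T_b) is constant across temperatures.
18.6·(14.3 − T_b) = 8.8·(22.1 − T_b)
T_b = (18.6·14.3 − 8.8·22.1) / (18.6 − 8.8) = 71.50 / 9.8 = 7.296 °C ≈ 7.3 °C.

7.3 °C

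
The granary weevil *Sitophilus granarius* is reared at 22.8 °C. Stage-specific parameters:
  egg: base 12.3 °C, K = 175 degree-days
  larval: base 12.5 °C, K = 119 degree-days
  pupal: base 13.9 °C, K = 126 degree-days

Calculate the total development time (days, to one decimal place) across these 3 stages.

42.4 days

egg: 175 / (22.8 − 12.3) = 175 / 10.5 = 16.667 d.
larval: 119 / (22.8 − 12.5) = 119 / 10.3 = 11.553 d.
pupal: 126 / (22.8 − 13.9) = 126 / 8.9 = 14.157 d.
Sum = 42.377 ≈ 42.4 days.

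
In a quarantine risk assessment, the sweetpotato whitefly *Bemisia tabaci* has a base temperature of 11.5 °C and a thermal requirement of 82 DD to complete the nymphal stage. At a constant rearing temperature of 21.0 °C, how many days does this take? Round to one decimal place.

8.6 days

Daily accumulation = 21.0 − 11.5 = 9.5 DD/day.
Duration = 82 / 9.5 = 8.632 ≈ 8.6 days.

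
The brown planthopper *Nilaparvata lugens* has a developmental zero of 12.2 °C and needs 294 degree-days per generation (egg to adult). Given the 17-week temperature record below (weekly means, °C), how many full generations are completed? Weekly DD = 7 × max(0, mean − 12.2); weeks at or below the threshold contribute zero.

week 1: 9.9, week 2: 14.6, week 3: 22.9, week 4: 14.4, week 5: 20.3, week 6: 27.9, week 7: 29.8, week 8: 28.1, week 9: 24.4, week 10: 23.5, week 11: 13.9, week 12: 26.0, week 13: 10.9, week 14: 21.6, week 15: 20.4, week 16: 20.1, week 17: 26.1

Weekly DD (7 × max(0, T̄ − 12.2)): 0.0, 16.8, 74.9, 15.4, 56.7, 109.9, 123.2, 111.3, 85.4, 79.1, 11.9, 96.6, 0.0, 65.8, 57.4, 55.3, 97.3.
Season total = 1057.0 DD.
Complete generations = ⌊1057.0 / 294⌋ = 3.

3 generations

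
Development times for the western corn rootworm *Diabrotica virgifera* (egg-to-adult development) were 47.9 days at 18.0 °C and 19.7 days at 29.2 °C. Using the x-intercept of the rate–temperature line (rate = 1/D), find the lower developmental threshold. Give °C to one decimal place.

10.2 °C

Under the model K = D·(T − T_b), so D₁·(T₁ − T_b) = D₂·(T₂ − T_b).
47.9·(18.0 − T_b) = 19.7·(29.2 − T_b)
T_b = (47.9·18.0 − 19.7·29.2) / (47.9 − 19.7) = 286.96 / 28.2 = 10.176 °C ≈ 10.2 °C.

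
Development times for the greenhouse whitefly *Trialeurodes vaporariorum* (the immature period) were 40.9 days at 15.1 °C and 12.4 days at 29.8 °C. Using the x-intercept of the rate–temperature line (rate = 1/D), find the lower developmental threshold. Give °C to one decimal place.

8.7 °C

Under the model K = D·(T − T_b), so D₁·(T₁ − T_b) = D₂·(T₂ − T_b).
40.9·(15.1 − T_b) = 12.4·(29.8 − T_b)
T_b = (40.9·15.1 − 12.4·29.8) / (40.9 − 12.4) = 248.07 / 28.5 = 8.704 °C ≈ 8.7 °C.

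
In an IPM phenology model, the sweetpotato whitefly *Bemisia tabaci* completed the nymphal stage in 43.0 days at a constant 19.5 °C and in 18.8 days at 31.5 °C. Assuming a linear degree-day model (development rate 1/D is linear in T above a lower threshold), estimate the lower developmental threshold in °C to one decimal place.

Equal thermal constants: D₁(T₁ − T_b) = D₂(T₂ − T_b).
43.0·(19.5 − T_b) = 18.8·(31.5 − T_b)
T_b = (43.0·19.5 − 18.8·31.5) / (43.0 − 18.8) = 246.30 / 24.2 = 10.178 °C ≈ 10.2 °C.

10.2 °C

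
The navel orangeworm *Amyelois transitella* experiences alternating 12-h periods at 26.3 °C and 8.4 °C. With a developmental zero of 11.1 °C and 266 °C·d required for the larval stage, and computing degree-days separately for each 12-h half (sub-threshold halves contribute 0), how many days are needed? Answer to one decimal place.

Day half: max(0, 26.3 − 11.1) × 0.5 = 15.2 × 0.5 = 7.60 DD.
Night half: max(0, 8.4 − 11.1) × 0.5 = 0.0 × 0.5 = 0.00 DD.
Per 24 h: 7.60 DD/day.
Duration = 266 / 7.60 = 35.000 ≈ 35.0 days.

35.0 days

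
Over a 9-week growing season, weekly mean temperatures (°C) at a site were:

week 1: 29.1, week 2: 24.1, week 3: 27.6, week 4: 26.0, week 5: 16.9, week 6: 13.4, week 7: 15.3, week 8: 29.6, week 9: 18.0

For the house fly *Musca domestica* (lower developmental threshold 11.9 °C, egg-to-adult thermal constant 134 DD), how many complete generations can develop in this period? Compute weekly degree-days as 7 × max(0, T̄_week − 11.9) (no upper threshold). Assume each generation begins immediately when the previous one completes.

4 generations

Weekly DD (7 × max(0, T̄ − 11.9)): 120.4, 85.4, 109.9, 98.7, 35.0, 10.5, 23.8, 123.9, 42.7.
Season total = 650.3 DD.
Complete generations = ⌊650.3 / 134⌋ = 4.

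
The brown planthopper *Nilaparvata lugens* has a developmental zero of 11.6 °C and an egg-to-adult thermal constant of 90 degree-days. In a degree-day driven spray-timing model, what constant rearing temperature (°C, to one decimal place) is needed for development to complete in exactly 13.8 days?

18.1 °C

Required daily accumulation = 90 / 13.8 = 6.522 DD/day.
T = T_base + 6.522 = 11.6 + 6.522 = 18.122 ≈ 18.1 °C.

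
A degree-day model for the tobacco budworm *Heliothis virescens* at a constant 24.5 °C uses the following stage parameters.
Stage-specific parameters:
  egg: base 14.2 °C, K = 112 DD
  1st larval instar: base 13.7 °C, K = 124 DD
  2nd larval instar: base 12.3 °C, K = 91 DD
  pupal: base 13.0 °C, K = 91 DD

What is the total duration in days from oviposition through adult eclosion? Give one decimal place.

egg: 112 / (24.5 − 14.2) = 112 / 10.3 = 10.874 d.
1st larval instar: 124 / (24.5 − 13.7) = 124 / 10.8 = 11.481 d.
2nd larval instar: 91 / (24.5 − 12.3) = 91 / 12.2 = 7.459 d.
pupal: 91 / (24.5 − 13.0) = 91 / 11.5 = 7.913 d.
Sum = 37.727 ≈ 37.7 days.

37.7 days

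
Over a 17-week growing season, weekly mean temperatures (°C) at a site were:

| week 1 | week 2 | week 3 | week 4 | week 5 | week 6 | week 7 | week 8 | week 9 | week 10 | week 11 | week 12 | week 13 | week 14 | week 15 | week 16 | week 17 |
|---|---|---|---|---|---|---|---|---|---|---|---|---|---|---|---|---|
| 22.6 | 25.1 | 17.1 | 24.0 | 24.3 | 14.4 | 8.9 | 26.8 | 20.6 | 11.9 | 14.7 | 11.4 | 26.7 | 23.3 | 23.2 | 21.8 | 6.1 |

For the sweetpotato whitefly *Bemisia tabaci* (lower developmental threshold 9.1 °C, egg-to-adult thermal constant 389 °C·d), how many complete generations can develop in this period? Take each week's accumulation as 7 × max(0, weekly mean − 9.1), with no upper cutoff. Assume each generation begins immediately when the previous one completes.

Weekly DD (7 × max(0, T̄ − 9.1)): 94.5, 112.0, 56.0, 104.3, 106.4, 37.1, 0.0, 123.9, 80.5, 19.6, 39.2, 16.1, 123.2, 99.4, 98.7, 88.9, 0.0.
Season total = 1199.8 DD.
Complete generations = ⌊1199.8 / 389⌋ = 3.

3 generations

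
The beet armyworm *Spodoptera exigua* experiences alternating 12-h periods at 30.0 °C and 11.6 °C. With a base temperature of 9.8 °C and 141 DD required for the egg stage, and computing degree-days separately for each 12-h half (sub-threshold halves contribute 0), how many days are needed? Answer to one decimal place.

12.8 days

Day half: max(0, 30.0 − 9.8) × 0.5 = 20.2 × 0.5 = 10.10 DD.
Night half: max(0, 11.6 − 9.8) × 0.5 = 1.8 × 0.5 = 0.90 DD.
Per 24 h: 11.00 DD/day.
Duration = 141 / 11.00 = 12.818 ≈ 12.8 days.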